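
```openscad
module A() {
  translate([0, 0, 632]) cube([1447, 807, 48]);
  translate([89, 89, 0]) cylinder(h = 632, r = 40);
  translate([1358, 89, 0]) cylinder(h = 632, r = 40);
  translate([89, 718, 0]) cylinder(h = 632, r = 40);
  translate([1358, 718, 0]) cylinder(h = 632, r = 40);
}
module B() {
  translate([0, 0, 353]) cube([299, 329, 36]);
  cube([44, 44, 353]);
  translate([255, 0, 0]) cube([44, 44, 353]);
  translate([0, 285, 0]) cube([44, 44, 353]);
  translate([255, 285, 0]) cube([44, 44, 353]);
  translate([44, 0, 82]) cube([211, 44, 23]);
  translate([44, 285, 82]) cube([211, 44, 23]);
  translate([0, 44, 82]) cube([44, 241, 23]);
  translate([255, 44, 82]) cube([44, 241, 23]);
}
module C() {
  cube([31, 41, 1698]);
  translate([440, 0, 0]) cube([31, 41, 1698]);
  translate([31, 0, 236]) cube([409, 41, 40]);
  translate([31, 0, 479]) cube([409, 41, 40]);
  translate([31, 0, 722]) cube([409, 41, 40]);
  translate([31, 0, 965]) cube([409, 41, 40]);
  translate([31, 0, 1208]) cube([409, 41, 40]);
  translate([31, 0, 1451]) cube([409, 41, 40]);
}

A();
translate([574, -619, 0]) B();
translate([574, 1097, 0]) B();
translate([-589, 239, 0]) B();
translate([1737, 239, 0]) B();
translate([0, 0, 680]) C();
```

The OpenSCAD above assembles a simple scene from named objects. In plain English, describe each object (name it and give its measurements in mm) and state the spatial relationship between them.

A is a rectangular dining table. The top is 1447×807×48 mm with its upper surface at z = 680 mm. It stands on four round legs of 80 mm diameter, each leg's bounding box inset 49 mm from the nearest pair of top edges, running from the floor to the underside of the top.

B is a four-legged stool. The seat is a 299×329×36 mm slab whose top surface is at z = 389 mm; four square legs, each 44×44 mm in cross-section, run from the floor (z = 0) to the underside of the seat, each flush with a corner of the seat. Four stretchers, 44 mm wide and 23 mm tall, connect adjacent legs with their undersides at z = 82 mm, each running between the inner faces of the legs it joins and aligned with the legs' outer faces on the other axis.

C is a wooden ladder with two side rails of 31×41 mm section and 1698 mm height, set 471 mm apart overall. Between them run 6 rectangular rungs (41 mm deep, 40 mm thick), front faces flush with the rails' −y face. The bottom of the first rung is 236 mm above the floor and each subsequent rung is 243 mm higher than the one below.

Four stools sit around the table at the −y, +y, −x, +x sides. The ladder is on top of the table.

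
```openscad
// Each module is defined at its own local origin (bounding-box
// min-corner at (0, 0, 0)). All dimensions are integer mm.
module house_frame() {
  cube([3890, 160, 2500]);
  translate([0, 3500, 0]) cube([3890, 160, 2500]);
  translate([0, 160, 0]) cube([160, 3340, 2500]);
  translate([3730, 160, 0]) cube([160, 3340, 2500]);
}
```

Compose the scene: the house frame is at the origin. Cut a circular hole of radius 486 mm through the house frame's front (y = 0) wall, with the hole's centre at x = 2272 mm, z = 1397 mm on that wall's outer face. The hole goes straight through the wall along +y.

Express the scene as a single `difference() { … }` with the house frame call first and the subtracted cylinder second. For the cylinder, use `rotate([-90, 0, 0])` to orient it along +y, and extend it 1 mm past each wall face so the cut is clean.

difference() {
  house_frame();
  translate([2272, -1, 1397]) rotate([-90, 0, 0]) cylinder(h = 162, r = 486);
}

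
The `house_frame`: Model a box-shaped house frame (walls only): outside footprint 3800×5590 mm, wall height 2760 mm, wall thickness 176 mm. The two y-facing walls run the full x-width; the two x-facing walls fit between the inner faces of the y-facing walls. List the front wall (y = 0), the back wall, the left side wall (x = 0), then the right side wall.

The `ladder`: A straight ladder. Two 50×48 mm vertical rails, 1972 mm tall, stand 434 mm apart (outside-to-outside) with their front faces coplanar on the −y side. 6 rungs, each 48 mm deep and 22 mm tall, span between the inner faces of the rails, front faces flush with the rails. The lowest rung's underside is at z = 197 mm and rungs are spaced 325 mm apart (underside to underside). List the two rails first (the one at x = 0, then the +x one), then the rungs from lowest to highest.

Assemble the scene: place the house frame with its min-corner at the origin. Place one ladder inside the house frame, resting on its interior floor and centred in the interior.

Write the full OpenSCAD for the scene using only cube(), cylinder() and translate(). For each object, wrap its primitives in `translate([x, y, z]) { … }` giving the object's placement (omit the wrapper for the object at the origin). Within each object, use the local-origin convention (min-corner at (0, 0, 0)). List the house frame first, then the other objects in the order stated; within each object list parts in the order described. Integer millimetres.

cube([3800, 176, 2760]);
translate([0, 5414, 0]) cube([3800, 176, 2760]);
translate([0, 176, 0]) cube([176, 5238, 2760]);
translate([3624, 176, 0]) cube([176, 5238, 2760]);
translate([1683, 2771, 0]) {
  cube([50, 48, 1972]);
  translate([384, 0, 0]) cube([50, 48, 1972]);
  translate([50, 0, 197]) cube([334, 48, 22]);
  translate([50, 0, 522]) cube([334, 48, 22]);
  translate([50, 0, 847]) cube([334, 48, 22]);
  translate([50, 0, 1172]) cube([334, 48, 22]);
  translate([50, 0, 1497]) cube([334, 48, 22]);
  translate([50, 0, 1822]) cube([334, 48, 22]);
}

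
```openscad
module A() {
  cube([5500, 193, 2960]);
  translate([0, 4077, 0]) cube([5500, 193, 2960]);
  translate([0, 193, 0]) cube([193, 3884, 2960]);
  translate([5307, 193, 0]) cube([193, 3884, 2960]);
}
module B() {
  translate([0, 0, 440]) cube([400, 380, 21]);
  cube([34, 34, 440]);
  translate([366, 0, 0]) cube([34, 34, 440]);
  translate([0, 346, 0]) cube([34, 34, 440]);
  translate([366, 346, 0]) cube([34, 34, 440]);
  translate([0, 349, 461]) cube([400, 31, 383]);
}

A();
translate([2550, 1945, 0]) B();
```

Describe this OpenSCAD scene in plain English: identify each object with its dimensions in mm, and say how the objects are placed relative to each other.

A is the wall frame of a small rectangular building: four walls, each 2960 mm tall and 193 mm thick, enclosing a footprint 5500 mm (x) by 4270 mm (y) outside-to-outside, with no floor or roof. The front and back walls (the −y and +y sides) span the full width; the two side walls fit between them.

B is a chair: 400×380 mm seat, 21 mm thick, top at z = 461 mm, on four 34 mm square corner legs flush with the seat edges. A 31 mm thick backrest slab spans the full seat width, extending 383 mm above the seat top, its back face flush with the seat's +y edge.

The chair sits inside the house frame, centred.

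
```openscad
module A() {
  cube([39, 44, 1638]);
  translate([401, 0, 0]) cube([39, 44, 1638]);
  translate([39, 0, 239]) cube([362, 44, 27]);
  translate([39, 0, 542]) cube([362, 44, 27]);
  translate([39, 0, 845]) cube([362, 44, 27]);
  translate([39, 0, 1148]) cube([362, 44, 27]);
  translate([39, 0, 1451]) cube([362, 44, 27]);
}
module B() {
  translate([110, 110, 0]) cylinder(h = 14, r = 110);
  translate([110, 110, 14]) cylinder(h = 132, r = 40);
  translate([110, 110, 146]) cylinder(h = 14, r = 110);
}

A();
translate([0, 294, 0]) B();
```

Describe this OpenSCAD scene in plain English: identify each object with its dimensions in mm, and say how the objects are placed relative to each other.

A is a straight ladder. Two 39×44 mm vertical rails, 1638 mm tall, stand 440 mm apart (outside-to-outside) with their front faces coplanar on the −y side. 5 rungs, each 44 mm deep and 27 mm tall, span between the inner faces of the rails, front faces flush with the rails. The lowest rung's underside is at z = 239 mm and rungs are spaced 303 mm apart (underside to underside).

B is a spool: two coaxial disc flanges of radius 110 mm and thickness 14 mm, joined by a core cylinder of radius 40 mm and height 132 mm. The lower flange rests on z = 0 and the three cylinders share a vertical axis.

The spool is on the floor beside the ladder on its +y side.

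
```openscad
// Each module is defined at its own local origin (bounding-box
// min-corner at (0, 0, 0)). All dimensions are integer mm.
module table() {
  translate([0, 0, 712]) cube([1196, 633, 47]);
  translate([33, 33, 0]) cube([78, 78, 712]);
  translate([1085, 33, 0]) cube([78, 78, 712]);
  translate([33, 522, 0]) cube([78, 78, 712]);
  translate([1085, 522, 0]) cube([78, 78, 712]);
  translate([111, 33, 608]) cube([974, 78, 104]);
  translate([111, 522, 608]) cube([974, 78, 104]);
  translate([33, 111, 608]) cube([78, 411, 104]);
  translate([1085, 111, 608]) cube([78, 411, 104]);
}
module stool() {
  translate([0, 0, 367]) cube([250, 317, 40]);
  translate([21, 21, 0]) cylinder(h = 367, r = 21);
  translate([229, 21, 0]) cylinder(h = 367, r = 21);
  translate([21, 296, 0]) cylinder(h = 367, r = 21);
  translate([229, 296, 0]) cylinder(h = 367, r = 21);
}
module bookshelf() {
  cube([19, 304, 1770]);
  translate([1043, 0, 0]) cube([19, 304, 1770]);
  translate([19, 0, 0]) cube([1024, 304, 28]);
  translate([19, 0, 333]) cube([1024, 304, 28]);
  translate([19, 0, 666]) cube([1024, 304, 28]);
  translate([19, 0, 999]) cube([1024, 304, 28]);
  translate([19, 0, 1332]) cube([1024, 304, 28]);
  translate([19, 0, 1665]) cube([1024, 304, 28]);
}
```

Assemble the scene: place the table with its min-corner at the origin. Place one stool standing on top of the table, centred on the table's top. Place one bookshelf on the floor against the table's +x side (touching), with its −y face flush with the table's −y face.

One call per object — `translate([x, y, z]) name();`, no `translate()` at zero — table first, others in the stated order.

table();
translate([473, 158, 759]) stool();
translate([1196, 0, 0]) bookshelf();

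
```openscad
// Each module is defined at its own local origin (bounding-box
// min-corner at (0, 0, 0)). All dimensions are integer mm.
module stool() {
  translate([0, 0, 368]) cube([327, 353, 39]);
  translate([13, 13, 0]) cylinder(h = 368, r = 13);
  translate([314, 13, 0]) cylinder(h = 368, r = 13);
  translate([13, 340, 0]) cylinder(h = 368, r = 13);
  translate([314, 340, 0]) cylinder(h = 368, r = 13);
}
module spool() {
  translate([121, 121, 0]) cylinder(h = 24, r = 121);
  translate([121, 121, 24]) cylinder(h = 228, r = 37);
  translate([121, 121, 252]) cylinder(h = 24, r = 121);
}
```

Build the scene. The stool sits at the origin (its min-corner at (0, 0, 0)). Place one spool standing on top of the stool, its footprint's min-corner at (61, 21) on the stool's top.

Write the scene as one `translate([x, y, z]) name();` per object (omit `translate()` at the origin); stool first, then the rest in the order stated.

stool();
translate([61, 21, 407]) spool();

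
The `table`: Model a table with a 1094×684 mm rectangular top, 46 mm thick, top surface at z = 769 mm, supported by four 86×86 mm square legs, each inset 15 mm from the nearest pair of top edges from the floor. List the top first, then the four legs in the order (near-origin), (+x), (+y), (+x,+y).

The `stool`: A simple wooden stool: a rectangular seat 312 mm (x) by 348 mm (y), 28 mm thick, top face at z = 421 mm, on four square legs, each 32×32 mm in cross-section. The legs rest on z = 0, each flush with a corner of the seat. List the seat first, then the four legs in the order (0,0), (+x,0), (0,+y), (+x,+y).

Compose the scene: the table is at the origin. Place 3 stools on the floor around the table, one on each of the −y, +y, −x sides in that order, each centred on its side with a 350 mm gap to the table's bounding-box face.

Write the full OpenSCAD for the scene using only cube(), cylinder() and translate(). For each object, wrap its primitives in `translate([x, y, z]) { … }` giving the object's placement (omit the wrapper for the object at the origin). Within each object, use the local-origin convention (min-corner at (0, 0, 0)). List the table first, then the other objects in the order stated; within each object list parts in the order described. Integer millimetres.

translate([0, 0, 723]) cube([1094, 684, 46]);
translate([15, 15, 0]) cube([86, 86, 723]);
translate([993, 15, 0]) cube([86, 86, 723]);
translate([15, 583, 0]) cube([86, 86, 723]);
translate([993, 583, 0]) cube([86, 86, 723]);
translate([391, -698, 0]) {
  translate([0, 0, 393]) cube([312, 348, 28]);
  cube([32, 32, 393]);
  translate([280, 0, 0]) cube([32, 32, 393]);
  translate([0, 316, 0]) cube([32, 32, 393]);
  translate([280, 316, 0]) cube([32, 32, 393]);
}
translate([391, 1034, 0]) {
  translate([0, 0, 393]) cube([312, 348, 28]);
  cube([32, 32, 393]);
  translate([280, 0, 0]) cube([32, 32, 393]);
  translate([0, 316, 0]) cube([32, 32, 393]);
  translate([280, 316, 0]) cube([32, 32, 393]);
}
translate([-662, 168, 0]) {
  translate([0, 0, 393]) cube([312, 348, 28]);
  cube([32, 32, 393]);
  translate([280, 0, 0]) cube([32, 32, 393]);
  translate([0, 316, 0]) cube([32, 32, 393]);
  translate([280, 316, 0]) cube([32, 32, 393]);
}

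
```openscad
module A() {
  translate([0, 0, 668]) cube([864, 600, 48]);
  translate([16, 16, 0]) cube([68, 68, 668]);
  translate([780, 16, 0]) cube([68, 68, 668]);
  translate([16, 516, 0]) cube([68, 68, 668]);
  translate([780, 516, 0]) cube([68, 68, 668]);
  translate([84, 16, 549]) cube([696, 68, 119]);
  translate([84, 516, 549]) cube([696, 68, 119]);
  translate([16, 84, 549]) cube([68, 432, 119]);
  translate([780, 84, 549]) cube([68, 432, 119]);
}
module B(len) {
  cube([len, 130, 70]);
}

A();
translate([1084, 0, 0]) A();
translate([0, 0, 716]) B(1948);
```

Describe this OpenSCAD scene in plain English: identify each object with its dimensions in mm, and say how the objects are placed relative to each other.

A is a table: top 864 mm (x) × 600 mm (y), 48 mm thick, upper face at z = 716 mm, on four 68×68 mm square legs, each inset 16 mm from the nearest pair of top edges, running from z = 0 to the bottom of the top. Four apron rails, 68 mm thick and 119 mm tall, run between adjacent legs with their top edges flush with the underside of the top and their outer faces flush with the legs' outer faces.

B is a rectangular beam 1948 mm long (x), 130 mm deep (y), 70 mm thick (z).

The beam spans the tops of two tables placed 220 mm apart, resting at z = 716 mm.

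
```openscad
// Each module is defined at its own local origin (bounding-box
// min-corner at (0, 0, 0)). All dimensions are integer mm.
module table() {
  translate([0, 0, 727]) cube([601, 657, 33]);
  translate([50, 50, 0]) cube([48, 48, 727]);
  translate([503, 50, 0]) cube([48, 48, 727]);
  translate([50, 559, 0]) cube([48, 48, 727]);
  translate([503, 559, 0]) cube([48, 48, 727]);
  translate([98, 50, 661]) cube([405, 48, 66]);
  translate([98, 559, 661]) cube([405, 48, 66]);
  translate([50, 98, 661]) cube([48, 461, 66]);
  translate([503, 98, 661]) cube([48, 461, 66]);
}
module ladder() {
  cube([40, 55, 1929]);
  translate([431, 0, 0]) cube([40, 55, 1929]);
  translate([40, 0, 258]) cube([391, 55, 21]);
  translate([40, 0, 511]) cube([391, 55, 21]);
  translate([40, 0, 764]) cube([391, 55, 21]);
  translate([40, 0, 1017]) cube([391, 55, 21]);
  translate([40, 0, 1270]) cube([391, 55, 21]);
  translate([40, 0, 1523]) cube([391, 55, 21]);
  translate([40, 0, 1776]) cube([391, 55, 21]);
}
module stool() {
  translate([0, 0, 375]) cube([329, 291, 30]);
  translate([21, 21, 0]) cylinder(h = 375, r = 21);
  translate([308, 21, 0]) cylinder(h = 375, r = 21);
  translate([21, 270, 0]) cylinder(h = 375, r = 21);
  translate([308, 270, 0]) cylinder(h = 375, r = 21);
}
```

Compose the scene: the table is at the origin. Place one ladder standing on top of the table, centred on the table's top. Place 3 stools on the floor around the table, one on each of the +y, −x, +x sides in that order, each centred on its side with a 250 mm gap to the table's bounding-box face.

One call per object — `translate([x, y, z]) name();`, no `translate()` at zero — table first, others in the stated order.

table();
translate([65, 301, 760]) ladder();
translate([136, 907, 0]) stool();
translate([-579, 183, 0]) stool();
translate([851, 183, 0]) stool();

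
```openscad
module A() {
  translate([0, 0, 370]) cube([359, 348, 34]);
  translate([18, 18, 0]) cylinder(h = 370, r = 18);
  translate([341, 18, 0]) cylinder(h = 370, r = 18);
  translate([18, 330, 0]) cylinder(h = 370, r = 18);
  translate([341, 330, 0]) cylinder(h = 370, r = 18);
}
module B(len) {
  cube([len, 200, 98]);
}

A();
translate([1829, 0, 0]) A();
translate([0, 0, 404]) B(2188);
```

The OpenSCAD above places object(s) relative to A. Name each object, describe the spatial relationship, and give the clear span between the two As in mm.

A is a stool. B is a beam. A beam spans the tops of two stools. The clear span between the two stools is 1470 mm.

Second stool starts at x = 1829; first ends at x = 359; clear span = 1829 − 359 = 1470 mm.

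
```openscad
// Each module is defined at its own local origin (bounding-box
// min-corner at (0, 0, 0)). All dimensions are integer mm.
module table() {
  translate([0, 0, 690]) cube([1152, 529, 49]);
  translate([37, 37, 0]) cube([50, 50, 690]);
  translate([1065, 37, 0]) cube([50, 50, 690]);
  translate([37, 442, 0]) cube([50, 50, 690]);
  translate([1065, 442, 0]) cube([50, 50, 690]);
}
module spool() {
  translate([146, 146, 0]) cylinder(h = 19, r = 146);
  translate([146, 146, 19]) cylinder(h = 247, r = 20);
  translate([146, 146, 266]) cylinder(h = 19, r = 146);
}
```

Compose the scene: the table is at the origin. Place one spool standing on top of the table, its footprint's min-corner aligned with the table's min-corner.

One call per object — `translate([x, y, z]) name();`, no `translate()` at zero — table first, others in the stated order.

table();
translate([0, 0, 739]) spool();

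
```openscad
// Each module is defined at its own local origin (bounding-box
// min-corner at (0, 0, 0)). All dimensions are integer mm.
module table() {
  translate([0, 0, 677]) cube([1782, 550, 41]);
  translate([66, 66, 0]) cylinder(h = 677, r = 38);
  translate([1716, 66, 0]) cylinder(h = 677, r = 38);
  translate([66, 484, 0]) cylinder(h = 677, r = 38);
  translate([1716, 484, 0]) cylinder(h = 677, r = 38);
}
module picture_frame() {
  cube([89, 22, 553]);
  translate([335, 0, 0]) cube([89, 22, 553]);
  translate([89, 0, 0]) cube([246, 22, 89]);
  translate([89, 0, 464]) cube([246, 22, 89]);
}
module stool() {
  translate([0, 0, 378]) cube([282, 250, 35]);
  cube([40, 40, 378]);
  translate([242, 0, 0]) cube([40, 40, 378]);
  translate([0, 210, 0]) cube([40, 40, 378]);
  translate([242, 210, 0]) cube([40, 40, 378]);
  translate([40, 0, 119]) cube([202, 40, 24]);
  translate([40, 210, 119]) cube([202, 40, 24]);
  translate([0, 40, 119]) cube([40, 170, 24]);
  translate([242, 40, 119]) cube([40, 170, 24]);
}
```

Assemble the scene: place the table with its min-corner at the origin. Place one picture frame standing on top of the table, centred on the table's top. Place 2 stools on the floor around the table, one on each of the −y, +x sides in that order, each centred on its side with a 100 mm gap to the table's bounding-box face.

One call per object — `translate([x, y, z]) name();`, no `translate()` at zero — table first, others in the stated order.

table();
translate([679, 264, 718]) picture_frame();
translate([750, -350, 0]) stool();
translate([1882, 150, 0]) stool();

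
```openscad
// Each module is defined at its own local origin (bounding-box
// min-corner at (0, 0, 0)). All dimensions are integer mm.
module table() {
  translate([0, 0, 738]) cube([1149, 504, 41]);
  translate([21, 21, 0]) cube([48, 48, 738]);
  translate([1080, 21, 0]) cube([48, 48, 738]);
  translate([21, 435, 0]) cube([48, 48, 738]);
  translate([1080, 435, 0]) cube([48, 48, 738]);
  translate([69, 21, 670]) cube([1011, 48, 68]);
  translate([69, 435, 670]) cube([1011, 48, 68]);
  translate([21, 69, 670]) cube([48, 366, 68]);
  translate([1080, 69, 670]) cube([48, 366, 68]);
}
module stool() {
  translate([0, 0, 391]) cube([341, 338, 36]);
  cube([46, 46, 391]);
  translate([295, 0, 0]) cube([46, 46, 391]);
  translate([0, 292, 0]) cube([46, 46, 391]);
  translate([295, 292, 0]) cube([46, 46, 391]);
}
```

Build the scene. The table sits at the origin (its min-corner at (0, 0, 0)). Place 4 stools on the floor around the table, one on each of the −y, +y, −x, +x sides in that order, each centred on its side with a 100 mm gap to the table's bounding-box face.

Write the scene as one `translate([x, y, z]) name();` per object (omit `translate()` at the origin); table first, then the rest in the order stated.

table();
translate([404, -438, 0]) stool();
translate([404, 604, 0]) stool();
translate([-441, 83, 0]) stool();
translate([1249, 83, 0]) stool();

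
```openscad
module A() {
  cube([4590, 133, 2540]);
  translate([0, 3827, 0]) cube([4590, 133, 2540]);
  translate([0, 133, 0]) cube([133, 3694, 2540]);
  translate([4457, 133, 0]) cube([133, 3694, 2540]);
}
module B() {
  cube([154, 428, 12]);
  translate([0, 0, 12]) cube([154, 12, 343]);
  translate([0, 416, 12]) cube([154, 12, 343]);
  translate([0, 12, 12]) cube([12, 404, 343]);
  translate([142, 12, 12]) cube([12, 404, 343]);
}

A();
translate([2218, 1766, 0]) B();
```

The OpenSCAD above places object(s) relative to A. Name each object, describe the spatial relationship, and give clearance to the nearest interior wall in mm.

A is a house frame. B is an open box. The open box sits inside the house frame, centred. The clearance to the nearest interior wall is 1633 mm.

Clearances: x = 2085, y = 1633; minimum 1633 mm.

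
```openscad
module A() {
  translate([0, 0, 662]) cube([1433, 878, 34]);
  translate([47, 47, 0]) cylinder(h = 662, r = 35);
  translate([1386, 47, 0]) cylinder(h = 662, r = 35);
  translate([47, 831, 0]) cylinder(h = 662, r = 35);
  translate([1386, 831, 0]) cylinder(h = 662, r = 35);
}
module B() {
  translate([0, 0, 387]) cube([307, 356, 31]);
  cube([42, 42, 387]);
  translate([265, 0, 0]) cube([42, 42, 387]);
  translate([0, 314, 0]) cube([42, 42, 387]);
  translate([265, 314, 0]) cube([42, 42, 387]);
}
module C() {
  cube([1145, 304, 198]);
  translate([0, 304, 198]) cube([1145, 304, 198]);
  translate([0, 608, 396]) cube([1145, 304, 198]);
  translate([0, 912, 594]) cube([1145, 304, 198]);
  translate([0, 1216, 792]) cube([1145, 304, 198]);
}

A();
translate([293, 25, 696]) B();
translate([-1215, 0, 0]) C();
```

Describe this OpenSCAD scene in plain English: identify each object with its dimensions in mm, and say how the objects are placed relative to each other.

A is a rectangular dining table. The top is 1433×878×34 mm with its upper surface at z = 696 mm. It stands on four round legs of 70 mm diameter, each leg's bounding box inset 12 mm from the nearest pair of top edges, running from the floor to the underside of the top.

B is a four-legged stool. The seat is a 307×356×31 mm slab whose top surface is at z = 418 mm; four square legs, each 42×42 mm in cross-section, run from the floor (z = 0) to the underside of the seat, each flush with a corner of the seat.

C is a straight staircase of 5 solid steps. Each step is 1145 mm wide (x), 304 mm deep (y, the going) and 198 mm tall (the rise). The first step rests on the floor; each subsequent step sits one going further in +y and one rise higher in +z, directly behind and above the previous step with no overlap.

The stool is on top of the table. The staircase is on the floor beside the table on its −x side.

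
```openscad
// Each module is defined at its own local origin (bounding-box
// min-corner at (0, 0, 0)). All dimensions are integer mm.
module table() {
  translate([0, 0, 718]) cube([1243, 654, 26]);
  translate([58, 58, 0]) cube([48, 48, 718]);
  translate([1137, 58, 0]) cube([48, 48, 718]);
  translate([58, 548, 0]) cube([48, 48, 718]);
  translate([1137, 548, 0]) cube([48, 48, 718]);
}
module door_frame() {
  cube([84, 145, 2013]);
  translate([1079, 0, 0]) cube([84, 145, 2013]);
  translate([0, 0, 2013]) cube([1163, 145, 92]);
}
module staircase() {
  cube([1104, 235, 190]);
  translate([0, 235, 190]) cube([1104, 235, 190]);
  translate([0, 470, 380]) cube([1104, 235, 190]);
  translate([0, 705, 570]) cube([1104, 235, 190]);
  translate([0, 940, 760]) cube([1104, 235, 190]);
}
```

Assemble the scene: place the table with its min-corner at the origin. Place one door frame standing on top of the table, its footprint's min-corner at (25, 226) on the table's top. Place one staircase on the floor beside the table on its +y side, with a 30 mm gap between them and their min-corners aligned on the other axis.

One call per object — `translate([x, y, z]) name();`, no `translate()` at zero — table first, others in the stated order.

table();
translate([25, 226, 744]) door_frame();
translate([0, 684, 0]) staircase();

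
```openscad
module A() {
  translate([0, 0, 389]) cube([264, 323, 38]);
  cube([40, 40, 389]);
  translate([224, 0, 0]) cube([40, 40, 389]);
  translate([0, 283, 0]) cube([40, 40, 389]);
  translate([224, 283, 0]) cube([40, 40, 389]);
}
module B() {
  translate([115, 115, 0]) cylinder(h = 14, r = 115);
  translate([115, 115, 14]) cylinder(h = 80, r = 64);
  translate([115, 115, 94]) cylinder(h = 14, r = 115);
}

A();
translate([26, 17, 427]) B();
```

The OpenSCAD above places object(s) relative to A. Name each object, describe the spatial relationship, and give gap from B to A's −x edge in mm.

The spool's min-x is at 26; the stool's min-x is 0; gap = 26 mm.

A is a stool. B is a spool. The spool is on top of the stool. The gap from the spool to the stool's −x edge is 26 mm.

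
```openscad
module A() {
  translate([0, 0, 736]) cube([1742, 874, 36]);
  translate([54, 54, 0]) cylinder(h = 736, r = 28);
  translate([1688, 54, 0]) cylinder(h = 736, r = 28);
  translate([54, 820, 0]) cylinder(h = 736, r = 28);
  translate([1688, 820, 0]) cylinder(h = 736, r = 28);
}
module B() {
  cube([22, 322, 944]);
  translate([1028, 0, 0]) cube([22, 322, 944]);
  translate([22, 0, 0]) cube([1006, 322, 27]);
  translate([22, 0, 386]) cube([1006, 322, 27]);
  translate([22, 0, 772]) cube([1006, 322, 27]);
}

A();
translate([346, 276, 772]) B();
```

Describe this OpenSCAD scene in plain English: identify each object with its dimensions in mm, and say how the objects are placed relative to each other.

A is a table: top 1742 mm (x) × 874 mm (y), 36 mm thick, upper face at z = 772 mm, on four round legs of 56 mm diameter, each leg's bounding box inset 26 mm from the nearest pair of top edges, running from z = 0 to the bottom of the top.

B is a bookshelf 1050 mm wide overall, 322 mm deep and 944 mm tall. The two sides are 22 mm thick vertical panels. 3 horizontal shelves of 27 mm thickness span between the inner faces of the sides; the lowest shelf sits on the floor and shelves are stacked with a clear vertical gap of 359 mm between each pair.

The bookshelf is on top of the table, centred.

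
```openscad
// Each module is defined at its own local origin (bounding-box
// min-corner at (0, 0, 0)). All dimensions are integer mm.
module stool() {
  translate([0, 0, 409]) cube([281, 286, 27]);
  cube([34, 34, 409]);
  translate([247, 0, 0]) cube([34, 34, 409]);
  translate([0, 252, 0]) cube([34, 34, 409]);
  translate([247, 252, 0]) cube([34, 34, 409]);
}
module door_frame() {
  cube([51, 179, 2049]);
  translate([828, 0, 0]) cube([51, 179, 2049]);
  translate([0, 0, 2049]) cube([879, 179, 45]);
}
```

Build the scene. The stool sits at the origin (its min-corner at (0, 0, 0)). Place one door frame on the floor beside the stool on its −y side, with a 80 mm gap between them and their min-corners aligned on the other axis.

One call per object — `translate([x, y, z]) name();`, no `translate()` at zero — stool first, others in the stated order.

stool();
translate([0, -259, 0]) door_frame();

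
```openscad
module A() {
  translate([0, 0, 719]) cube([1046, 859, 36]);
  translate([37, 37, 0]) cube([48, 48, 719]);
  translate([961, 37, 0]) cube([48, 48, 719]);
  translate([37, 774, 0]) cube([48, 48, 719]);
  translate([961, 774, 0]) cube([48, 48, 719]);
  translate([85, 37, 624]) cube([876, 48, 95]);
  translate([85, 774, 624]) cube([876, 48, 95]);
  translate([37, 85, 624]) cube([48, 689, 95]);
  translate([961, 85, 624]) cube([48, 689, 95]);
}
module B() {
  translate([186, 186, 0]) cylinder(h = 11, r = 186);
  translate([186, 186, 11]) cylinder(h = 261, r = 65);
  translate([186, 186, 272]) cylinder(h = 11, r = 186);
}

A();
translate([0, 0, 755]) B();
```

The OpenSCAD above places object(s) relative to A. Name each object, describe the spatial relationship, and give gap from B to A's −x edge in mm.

A is a table. B is a spool. The spool is on top of the table. The gap from the spool to the table's −x edge is 0 mm.

The spool's min-x is at 0; the table's min-x is 0; gap = 0 mm.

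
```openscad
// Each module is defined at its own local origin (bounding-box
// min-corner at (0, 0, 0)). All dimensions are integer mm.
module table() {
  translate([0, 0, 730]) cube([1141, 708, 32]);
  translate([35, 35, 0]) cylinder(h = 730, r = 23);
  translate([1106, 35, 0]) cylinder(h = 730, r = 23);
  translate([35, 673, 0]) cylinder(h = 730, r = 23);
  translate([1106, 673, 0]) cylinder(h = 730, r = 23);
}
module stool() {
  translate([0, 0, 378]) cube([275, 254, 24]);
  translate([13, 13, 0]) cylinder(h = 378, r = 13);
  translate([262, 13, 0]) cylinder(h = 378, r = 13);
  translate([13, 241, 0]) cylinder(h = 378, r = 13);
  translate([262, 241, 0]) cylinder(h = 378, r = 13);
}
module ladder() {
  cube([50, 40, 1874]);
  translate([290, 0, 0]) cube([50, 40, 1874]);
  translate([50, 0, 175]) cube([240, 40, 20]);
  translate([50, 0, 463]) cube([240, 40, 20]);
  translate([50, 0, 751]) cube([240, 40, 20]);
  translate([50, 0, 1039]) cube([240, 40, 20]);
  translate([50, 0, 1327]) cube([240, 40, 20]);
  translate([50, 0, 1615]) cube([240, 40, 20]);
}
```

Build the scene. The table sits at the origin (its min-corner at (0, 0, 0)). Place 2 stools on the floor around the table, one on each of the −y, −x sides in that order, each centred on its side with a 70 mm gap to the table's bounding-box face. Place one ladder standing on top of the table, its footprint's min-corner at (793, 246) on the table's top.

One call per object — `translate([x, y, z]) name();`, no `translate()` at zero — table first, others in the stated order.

table();
translate([433, -324, 0]) stool();
translate([-345, 227, 0]) stool();
translate([793, 246, 762]) ladder();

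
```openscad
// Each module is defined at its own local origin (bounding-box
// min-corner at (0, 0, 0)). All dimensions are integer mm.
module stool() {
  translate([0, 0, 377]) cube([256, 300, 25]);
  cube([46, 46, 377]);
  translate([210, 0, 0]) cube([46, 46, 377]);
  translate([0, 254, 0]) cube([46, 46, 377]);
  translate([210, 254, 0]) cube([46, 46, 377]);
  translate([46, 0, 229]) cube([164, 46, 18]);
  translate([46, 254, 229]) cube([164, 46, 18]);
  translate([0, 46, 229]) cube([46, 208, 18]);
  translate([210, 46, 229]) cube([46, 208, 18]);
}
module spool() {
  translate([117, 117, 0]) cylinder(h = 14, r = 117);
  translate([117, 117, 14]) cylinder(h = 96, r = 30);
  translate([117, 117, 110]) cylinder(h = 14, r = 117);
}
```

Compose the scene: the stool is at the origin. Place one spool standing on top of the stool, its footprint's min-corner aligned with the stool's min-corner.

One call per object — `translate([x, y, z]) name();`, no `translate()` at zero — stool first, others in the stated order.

stool();
translate([0, 0, 402]) spool();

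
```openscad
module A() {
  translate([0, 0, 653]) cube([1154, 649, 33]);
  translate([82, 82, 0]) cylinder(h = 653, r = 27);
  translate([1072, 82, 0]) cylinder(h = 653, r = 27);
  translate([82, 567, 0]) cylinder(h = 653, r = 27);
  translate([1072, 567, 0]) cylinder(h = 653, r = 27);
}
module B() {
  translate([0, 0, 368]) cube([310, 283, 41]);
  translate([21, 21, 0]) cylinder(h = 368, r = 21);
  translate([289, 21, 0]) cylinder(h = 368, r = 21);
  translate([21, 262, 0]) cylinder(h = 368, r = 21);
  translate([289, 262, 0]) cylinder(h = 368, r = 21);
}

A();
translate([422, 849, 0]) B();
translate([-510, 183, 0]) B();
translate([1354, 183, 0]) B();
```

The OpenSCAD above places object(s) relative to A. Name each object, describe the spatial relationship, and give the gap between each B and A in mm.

A is a table. B is a stool. Three stools sit around the table at the +y, −x, +x sides. The gap between each stool and the table is 200 mm.

Each stool's nearest face is 200 mm from the table's bounding box.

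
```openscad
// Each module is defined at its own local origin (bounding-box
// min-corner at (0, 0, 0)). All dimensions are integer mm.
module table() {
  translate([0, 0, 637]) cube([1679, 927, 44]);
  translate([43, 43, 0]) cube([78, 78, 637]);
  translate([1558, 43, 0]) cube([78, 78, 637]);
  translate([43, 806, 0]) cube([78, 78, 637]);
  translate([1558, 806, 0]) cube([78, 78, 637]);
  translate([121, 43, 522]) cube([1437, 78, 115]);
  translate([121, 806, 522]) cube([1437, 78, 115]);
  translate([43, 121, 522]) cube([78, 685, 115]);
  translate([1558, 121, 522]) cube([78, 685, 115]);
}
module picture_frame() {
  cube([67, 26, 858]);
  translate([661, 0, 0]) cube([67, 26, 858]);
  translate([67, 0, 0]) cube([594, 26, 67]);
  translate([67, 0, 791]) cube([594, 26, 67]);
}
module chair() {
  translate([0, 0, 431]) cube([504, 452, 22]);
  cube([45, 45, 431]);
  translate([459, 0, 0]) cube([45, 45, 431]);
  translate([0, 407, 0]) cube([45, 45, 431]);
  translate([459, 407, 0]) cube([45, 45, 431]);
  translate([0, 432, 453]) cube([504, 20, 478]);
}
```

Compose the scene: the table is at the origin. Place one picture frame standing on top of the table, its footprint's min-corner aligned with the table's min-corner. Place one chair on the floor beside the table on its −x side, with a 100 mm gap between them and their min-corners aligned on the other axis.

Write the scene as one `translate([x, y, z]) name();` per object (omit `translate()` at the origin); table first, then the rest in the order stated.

table();
translate([0, 0, 681]) picture_frame();
translate([-604, 0, 0]) chair();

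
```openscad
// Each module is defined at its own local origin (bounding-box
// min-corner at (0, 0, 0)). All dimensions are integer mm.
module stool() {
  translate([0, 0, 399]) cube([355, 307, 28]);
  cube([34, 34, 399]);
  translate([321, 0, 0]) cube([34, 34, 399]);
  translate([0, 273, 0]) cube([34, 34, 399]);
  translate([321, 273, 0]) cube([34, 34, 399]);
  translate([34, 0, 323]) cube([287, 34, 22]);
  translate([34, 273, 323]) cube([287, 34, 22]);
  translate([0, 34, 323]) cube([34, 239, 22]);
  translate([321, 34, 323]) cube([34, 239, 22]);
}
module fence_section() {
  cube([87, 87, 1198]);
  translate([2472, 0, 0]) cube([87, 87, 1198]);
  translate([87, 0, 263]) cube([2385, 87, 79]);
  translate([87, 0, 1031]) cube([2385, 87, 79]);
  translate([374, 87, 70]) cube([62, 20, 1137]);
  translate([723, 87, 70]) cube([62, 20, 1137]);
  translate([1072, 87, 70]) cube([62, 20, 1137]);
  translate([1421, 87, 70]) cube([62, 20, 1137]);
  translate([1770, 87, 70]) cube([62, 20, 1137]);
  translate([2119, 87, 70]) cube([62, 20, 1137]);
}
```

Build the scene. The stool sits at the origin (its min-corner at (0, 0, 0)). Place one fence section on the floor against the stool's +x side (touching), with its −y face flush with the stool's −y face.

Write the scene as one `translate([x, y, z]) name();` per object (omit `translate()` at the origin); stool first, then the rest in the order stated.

stool();
translate([355, 0, 0]) fence_section();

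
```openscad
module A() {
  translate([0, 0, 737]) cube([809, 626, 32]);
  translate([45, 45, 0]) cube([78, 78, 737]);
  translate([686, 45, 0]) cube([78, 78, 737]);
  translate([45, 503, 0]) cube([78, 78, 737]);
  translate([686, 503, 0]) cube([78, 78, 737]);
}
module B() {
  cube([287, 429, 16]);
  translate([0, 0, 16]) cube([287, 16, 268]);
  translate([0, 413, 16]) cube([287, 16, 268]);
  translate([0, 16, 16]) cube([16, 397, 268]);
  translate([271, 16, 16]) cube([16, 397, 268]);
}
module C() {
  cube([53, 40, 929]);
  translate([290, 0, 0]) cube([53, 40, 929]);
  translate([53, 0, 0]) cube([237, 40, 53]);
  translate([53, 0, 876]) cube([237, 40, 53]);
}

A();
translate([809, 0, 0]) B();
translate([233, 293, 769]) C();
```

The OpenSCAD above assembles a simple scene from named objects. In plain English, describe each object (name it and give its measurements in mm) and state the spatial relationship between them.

A is a table: top 809 mm (x) × 626 mm (y), 32 mm thick, upper face at z = 769 mm, on four 78×78 mm square legs, each inset 45 mm from the nearest pair of top edges, running from z = 0 to the bottom of the top.

B is an open-topped rectangular box: outside dimensions 287×429×284 mm, with a uniform wall and base thickness of 16 mm. The base is a full 287×429 slab on the floor; four walls sit on top of the base. The front and back walls (the −y and +y sides) span the full width; the two side walls fit between them.

C is a picture frame with a 237×823 mm rectangular opening (x by z) and a uniform 53 mm border on every side. Frame depth is 40 mm along y. It is built from two vertical stiles running the full outside height and two horizontal rails spanning the gap between the stiles.

The open box is against the table's +x side, with their −y faces flush. The picture frame is on top of the table, centred.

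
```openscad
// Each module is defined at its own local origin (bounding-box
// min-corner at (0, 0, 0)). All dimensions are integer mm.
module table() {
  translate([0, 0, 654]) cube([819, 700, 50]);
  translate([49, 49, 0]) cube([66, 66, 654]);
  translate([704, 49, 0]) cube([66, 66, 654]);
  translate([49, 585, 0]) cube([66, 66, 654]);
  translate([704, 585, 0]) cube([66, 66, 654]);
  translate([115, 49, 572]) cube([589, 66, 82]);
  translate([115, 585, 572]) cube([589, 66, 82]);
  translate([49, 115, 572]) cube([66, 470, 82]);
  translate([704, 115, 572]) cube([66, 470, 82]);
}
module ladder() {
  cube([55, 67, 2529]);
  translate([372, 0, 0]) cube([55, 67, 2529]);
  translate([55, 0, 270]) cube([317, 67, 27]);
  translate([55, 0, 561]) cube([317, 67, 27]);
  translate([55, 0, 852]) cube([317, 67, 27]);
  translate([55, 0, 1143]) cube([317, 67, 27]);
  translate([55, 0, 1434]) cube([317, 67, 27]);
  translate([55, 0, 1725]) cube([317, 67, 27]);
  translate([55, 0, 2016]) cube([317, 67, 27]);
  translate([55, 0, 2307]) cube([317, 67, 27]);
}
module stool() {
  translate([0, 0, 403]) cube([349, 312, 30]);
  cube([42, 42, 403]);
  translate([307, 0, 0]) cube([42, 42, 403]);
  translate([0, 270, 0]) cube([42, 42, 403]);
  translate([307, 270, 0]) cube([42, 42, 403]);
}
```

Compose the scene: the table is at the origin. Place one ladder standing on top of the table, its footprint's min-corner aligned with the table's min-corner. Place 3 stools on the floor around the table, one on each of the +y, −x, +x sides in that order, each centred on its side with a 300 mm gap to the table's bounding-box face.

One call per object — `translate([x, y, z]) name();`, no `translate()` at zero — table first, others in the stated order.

table();
translate([0, 0, 704]) ladder();
translate([235, 1000, 0]) stool();
translate([-649, 194, 0]) stool();
translate([1119, 194, 0]) stool();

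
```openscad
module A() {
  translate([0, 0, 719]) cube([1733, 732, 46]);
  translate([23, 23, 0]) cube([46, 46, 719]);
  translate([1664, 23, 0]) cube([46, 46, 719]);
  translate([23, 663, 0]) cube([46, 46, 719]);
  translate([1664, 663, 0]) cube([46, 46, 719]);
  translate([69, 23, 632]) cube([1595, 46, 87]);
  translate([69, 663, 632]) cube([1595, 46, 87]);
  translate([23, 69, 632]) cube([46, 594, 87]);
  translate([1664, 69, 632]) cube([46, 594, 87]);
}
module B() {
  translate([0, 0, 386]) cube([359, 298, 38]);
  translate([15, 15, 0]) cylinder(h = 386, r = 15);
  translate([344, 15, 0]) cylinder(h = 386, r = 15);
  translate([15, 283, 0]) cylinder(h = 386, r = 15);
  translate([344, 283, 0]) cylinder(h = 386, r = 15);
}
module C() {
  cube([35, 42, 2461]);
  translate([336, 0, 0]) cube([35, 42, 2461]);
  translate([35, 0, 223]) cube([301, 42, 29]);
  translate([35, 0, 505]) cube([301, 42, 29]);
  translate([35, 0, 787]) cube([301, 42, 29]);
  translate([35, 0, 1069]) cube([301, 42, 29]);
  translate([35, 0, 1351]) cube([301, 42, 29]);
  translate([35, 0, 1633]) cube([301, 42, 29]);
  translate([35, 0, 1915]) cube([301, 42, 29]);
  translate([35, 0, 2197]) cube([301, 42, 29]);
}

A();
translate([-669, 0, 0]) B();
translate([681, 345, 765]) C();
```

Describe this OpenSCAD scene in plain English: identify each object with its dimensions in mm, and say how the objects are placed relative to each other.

A is a rectangular dining table. The top is 1733×732×46 mm with its upper surface at z = 765 mm. It stands on four 46×46 mm square legs, each inset 23 mm from the nearest pair of top edges, running from the floor to the underside of the top. Four apron rails, 46 mm thick and 87 mm tall, run between adjacent legs with their top edges flush with the underside of the top and their outer faces flush with the legs' outer faces.

B is a four-legged stool. The seat is a 359×298×38 mm slab whose top surface is at z = 424 mm; four round legs, each 30 mm in diameter, run from the floor (z = 0) to the underside of the seat, each leg's axis is inset half a diameter from the nearest pair of seat edges (so the leg's bounding box is flush with the corner).

C is a straight ladder. Two 35×42 mm vertical rails, 2461 mm tall, stand 371 mm apart (outside-to-outside) with their front faces coplanar on the −y side. 8 rungs, each 42 mm deep and 29 mm tall, span between the inner faces of the rails, front faces flush with the rails. The lowest rung's underside is at z = 223 mm and rungs are spaced 282 mm apart (underside to underside).

The stool is on the floor beside the table on its −x side. The ladder is on top of the table, centred.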